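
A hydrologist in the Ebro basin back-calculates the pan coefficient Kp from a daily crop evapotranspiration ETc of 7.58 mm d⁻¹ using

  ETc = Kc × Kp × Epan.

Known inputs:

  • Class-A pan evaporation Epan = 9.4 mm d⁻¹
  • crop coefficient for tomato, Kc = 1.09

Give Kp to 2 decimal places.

ETc = Kc × Kp × Epan  ⇒  Kp = ETc / (Kc × Epan)
Kp = 7.58 / (1.09 × 9.4) = 7.58 / 10.246 = 0.7398

0.74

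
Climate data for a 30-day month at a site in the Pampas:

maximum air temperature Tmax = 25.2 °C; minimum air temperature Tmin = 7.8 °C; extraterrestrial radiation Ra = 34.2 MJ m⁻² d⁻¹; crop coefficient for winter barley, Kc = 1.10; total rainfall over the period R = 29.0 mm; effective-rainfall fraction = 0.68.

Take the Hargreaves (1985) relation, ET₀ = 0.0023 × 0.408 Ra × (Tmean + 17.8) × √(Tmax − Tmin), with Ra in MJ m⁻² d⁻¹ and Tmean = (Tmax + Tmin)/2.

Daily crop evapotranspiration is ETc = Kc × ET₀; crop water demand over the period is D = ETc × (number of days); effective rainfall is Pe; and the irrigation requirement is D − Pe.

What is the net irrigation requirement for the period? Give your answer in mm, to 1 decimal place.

Tmean = (25.2 + 7.8)/2 = 16.50 °C
0.408 Ra = 0.408 × 34.2 = 13.9536 mm/d equivalent
ET₀ = 0.0023 × 13.9536 × (16.50 + 17.8) × √17.4 = 0.0023 × 13.9536 × 34.30 × 4.1713 = 4.5918 mm/d
ETc = Kc × ET₀ = 1.10 × 4.5918 = 5.0510 mm/d
Crop demand D = ETc × 30 d = 5.0510 × 30 = 151.530 mm
Pe = 0.68 × 29.0 = 19.720 mm
D − Pe = 151.530 − 19.720 = 131.810 mm

131.8 mm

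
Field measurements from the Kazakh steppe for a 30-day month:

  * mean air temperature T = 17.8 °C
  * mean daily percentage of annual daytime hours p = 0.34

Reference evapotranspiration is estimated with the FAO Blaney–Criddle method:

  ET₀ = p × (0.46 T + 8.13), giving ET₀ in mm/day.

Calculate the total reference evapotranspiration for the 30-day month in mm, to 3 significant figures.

166 mm

ET₀ = 0.34 × (0.46 × 17.8 + 8.13) = 0.34 × 16.318 = 5.5481 mm/d
Monthly total = 5.5481 × 30 = 166.443 mm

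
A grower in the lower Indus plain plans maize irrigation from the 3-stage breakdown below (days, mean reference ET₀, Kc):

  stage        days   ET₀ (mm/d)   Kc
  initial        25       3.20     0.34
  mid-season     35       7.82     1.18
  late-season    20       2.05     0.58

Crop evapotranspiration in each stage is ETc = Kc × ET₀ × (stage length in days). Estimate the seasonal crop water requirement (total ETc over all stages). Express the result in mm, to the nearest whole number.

374 mm

initial: 0.34 × 3.20 × 25 = 27.20 mm
mid-season: 1.18 × 7.82 × 35 = 322.97 mm
late-season: 0.58 × 2.05 × 20 = 23.78 mm
Seasonal total = 373.95 mm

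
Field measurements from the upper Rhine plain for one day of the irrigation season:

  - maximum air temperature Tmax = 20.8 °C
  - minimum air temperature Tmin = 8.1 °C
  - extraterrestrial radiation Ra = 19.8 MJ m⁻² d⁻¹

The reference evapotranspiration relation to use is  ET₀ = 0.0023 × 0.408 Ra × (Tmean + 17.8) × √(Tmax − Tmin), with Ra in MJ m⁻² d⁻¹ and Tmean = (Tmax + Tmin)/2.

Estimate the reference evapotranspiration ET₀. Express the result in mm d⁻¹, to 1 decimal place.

2.1 mm d⁻¹

Tmean = (20.8 + 8.1)/2 = 14.45 °C
0.408 Ra = 0.408 × 19.8 = 8.0784 mm/d equivalent
ET₀ = 0.0023 × 8.0784 × (14.45 + 17.8) × √12.7 = 0.0023 × 8.0784 × 32.25 × 3.5637 = 2.1354 mm/d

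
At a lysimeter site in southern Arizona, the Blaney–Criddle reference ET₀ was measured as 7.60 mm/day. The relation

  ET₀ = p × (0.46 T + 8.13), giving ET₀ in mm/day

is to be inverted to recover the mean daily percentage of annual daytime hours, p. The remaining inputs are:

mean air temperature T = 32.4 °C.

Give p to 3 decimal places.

p = ET₀ / (0.46 T + 8.13) = 7.60 / (0.46 × 32.4 + 8.13) = 7.60 / 23.034 = 0.3299

0.330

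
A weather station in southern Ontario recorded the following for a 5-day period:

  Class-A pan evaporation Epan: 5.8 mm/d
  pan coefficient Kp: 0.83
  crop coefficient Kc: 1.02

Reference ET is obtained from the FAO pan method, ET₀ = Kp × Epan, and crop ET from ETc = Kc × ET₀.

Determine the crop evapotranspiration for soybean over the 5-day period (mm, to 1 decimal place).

24.6 mm

ET₀ = 0.83 × 5.8 = 4.8140 mm/d
ETc = Kc × ET₀ = 1.02 × 4.8140 = 4.9103 mm/d
Over 5 days: 4.9103 × 5 = 24.552 mm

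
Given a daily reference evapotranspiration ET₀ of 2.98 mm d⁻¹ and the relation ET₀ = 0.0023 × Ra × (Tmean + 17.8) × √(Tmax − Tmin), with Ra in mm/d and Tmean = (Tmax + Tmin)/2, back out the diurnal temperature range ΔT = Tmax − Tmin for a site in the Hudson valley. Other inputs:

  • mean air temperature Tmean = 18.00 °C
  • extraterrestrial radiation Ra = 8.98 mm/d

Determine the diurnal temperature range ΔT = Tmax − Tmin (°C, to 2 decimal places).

√ΔT = ET₀ / [0.0023 × Ra × (Tmean+17.8)] = 2.98 / (0.0023 × 8.98 × 35.80) = 4.0302
ΔT = 4.0302² = 16.243 °C

16.24 °C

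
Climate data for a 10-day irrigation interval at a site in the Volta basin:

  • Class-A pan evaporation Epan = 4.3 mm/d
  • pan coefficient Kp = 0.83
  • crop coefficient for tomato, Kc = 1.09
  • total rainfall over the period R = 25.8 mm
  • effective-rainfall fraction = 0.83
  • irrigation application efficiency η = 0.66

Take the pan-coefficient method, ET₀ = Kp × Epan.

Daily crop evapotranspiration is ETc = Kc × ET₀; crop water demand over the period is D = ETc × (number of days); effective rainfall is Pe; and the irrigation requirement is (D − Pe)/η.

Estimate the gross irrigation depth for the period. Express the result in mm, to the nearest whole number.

26 mm

ET₀ = 0.83 × 4.3 = 3.5690 mm/d
ETc = Kc × ET₀ = 1.09 × 3.5690 = 3.8902 mm/d
Crop demand D = ETc × 10 d = 3.8902 × 10 = 38.902 mm
Pe = 0.83 × 25.8 = 21.414 mm
D − Pe = 38.902 − 21.414 = 17.488 mm
Gross irrigation = 17.488 / 0.66 = 26.497 mm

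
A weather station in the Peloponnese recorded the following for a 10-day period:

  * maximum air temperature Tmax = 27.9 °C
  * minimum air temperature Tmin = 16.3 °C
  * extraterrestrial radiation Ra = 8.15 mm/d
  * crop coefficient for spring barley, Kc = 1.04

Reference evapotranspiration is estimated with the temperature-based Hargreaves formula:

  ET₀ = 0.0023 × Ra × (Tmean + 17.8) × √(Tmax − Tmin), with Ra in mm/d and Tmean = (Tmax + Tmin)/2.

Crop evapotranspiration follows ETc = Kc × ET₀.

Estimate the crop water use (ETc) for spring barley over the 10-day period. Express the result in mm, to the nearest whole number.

26 mm

Tmean = (27.9 + 16.3)/2 = 22.10 °C
ET₀ = 0.0023 × 8.15 × (22.10 + 17.8) × √11.6 = 0.0023 × 8.15 × 39.90 × 3.4059 = 2.5474 mm/d
ETc = Kc × ET₀ = 1.04 × 2.5474 = 2.6493 mm/d
Over 10 days: 2.6493 × 10 = 26.493 mm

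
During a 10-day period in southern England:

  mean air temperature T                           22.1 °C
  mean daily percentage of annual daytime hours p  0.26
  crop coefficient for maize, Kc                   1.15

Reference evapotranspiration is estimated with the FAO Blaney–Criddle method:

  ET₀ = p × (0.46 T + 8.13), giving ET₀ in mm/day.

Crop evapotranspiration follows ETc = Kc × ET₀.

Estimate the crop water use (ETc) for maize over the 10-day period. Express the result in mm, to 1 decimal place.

54.7 mm

ET₀ = 0.26 × (0.46 × 22.1 + 8.13) = 0.26 × 18.296 = 4.7570 mm/d
ETc = Kc × ET₀ = 1.15 × 4.7570 = 5.4706 mm/d
Over 10 days: 5.4706 × 10 = 54.706 mm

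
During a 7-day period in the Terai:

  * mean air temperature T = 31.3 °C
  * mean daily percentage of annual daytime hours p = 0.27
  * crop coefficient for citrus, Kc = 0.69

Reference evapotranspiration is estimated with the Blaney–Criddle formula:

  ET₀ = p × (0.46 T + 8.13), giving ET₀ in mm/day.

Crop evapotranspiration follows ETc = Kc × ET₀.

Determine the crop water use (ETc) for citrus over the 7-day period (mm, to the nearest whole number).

29 mm

ET₀ = 0.27 × (0.46 × 31.3 + 8.13) = 0.27 × 22.528 = 6.0826 mm/d
ETc = Kc × ET₀ = 0.69 × 6.0826 = 4.1970 mm/d
Over 7 days: 4.1970 × 7 = 29.379 mm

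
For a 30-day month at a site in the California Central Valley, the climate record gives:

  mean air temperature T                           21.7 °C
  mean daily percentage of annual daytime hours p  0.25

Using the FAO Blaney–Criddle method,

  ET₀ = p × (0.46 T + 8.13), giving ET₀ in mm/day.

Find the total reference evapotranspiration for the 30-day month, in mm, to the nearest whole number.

ET₀ = 0.25 × (0.46 × 21.7 + 8.13) = 0.25 × 18.112 = 4.5280 mm/d
Monthly total = 4.5280 × 30 = 135.840 mm

136 mm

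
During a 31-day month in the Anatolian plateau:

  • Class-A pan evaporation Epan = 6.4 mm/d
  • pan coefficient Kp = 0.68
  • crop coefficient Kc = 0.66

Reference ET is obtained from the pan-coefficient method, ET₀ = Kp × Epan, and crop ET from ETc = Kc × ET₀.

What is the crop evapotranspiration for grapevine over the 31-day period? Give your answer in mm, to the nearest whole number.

ET₀ = 0.68 × 6.4 = 4.3520 mm/d
ETc = Kc × ET₀ = 0.66 × 4.3520 = 2.8723 mm/d
Over 31 days: 2.8723 × 31 = 89.041 mm

89 mm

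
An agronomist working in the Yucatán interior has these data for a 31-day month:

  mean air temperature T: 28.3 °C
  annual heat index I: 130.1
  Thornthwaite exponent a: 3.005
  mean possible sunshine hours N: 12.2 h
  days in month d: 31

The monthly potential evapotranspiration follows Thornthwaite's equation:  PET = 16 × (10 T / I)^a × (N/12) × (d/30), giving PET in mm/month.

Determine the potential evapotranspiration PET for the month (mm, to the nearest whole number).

174 mm

10T/I = 10 × 28.3 / 130.1 = 2.1752
(10T/I)^a = 2.1752^3.005 = 10.3320
Uncorrected PET = 16 × 10.3320 = 165.312 mm
Correction = (N/12)(d/30) = (12.2/12)(31/30) = 1.0506
PET = 165.312 × 1.0506 = 173.677 mm/month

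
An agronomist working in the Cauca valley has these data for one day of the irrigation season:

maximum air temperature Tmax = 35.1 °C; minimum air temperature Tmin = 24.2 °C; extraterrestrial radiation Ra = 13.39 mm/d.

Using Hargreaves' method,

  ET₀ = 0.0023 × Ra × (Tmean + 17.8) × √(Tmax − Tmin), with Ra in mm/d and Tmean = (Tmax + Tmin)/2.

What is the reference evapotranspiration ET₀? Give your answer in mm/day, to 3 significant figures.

4.82 mm/day

Tmean = (35.1 + 24.2)/2 = 29.65 °C
ET₀ = 0.0023 × 13.39 × (29.65 + 17.8) × √10.9 = 0.0023 × 13.39 × 47.45 × 3.3015 = 4.8245 mm/d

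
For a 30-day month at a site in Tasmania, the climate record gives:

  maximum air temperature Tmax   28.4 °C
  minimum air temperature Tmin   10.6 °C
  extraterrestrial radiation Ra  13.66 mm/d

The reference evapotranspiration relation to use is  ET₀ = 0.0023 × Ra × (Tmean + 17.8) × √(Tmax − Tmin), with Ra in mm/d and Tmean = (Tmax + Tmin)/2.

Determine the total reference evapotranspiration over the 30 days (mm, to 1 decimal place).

Tmean = (28.4 + 10.6)/2 = 19.50 °C
ET₀ = 0.0023 × 13.66 × (19.50 + 17.8) × √17.8 = 0.0023 × 13.66 × 37.30 × 4.2190 = 4.9442 mm/d
Over 30 days: 4.9442 × 30 = 148.326 mm

148.3 mm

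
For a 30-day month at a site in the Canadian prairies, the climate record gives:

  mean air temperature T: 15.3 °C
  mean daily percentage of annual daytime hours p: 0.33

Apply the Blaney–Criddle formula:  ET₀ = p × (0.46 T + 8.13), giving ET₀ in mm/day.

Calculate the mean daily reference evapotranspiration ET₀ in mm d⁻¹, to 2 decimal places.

5.01 mm d⁻¹

ET₀ = 0.33 × (0.46 × 15.3 + 8.13) = 0.33 × 15.168 = 5.0054 mm/d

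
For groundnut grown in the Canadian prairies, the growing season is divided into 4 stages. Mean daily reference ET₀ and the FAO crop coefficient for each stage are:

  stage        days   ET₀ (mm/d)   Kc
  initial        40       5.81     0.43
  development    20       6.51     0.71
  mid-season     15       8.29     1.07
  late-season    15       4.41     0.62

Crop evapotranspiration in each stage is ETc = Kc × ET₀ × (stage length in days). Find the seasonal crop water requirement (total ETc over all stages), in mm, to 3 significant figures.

366 mm

initial: 0.43 × 5.81 × 40 = 99.93 mm
development: 0.71 × 6.51 × 20 = 92.44 mm
mid-season: 1.07 × 8.29 × 15 = 133.05 mm
late-season: 0.62 × 4.41 × 15 = 41.01 mm
Seasonal total = 366.43 mm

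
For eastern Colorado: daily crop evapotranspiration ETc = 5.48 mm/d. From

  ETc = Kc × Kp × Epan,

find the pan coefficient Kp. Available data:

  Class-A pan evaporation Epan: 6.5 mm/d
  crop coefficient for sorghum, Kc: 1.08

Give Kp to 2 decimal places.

ETc = Kc × Kp × Epan  ⇒  Kp = ETc / (Kc × Epan)
Kp = 5.48 / (1.08 × 6.5) = 5.48 / 7.020 = 0.7806

0.78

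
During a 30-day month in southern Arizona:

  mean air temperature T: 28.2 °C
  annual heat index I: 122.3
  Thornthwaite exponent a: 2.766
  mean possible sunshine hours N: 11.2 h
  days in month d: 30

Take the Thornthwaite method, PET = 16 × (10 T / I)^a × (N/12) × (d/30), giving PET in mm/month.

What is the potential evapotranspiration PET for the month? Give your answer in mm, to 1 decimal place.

10T/I = 10 × 28.2 / 122.3 = 2.3058
(10T/I)^a = 2.3058^2.766 = 10.0824
Uncorrected PET = 16 × 10.0824 = 161.318 mm
Correction = (N/12)(d/30) = (11.2/12)(30/30) = 0.9333
PET = 161.318 × 0.9333 = 150.558 mm/month

150.6 mm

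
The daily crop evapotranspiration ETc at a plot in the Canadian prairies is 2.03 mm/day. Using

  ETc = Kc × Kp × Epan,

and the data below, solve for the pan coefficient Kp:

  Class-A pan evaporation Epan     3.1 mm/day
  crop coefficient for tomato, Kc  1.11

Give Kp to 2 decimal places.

ETc = Kc × Kp × Epan  ⇒  Kp = ETc / (Kc × Epan)
Kp = 2.03 / (1.11 × 3.1) = 2.03 / 3.441 = 0.5899

0.59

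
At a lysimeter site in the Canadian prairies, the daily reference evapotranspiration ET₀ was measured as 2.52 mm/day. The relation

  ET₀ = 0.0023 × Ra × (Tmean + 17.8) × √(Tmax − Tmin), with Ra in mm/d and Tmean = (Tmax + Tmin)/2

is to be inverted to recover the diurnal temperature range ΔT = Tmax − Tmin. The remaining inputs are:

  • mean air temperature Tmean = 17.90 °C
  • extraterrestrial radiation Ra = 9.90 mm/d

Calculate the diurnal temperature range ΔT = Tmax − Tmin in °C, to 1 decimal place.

9.6 °C

√ΔT = ET₀ / [0.0023 × Ra × (Tmean+17.8)] = 2.52 / (0.0023 × 9.90 × 35.70) = 3.1001
ΔT = 3.1001² = 9.611 °C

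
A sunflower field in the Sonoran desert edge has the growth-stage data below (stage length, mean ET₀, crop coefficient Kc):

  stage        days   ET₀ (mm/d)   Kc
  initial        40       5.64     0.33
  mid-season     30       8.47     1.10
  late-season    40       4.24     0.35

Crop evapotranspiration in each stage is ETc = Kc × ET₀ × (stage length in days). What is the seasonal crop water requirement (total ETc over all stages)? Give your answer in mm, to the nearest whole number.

413 mm

initial: 0.33 × 5.64 × 40 = 74.45 mm
mid-season: 1.10 × 8.47 × 30 = 279.51 mm
late-season: 0.35 × 4.24 × 40 = 59.36 mm
Seasonal total = 413.32 mm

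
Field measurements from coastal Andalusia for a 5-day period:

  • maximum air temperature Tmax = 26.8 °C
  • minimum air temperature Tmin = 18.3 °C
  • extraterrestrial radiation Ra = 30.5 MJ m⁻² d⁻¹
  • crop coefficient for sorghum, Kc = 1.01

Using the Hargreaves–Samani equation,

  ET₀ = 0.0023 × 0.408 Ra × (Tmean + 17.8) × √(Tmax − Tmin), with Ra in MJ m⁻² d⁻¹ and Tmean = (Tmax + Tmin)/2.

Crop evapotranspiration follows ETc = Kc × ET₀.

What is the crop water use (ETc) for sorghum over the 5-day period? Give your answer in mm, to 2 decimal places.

17.00 mm

Tmean = (26.8 + 18.3)/2 = 22.55 °C
0.408 Ra = 0.408 × 30.5 = 12.4440 mm/d equivalent
ET₀ = 0.0023 × 12.4440 × (22.55 + 17.8) × √8.5 = 0.0023 × 12.4440 × 40.35 × 2.9155 = 3.3670 mm/d
ETc = Kc × ET₀ = 1.01 × 3.3670 = 3.4007 mm/d
Over 5 days: 3.4007 × 5 = 17.004 mm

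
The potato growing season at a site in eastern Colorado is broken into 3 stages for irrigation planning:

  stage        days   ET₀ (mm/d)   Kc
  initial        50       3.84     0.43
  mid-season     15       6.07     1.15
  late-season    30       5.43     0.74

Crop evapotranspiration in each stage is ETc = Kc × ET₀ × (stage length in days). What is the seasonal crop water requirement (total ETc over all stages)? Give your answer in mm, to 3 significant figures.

308 mm

initial: 0.43 × 3.84 × 50 = 82.56 mm
mid-season: 1.15 × 6.07 × 15 = 104.71 mm
late-season: 0.74 × 5.43 × 30 = 120.55 mm
Seasonal total = 307.82 mm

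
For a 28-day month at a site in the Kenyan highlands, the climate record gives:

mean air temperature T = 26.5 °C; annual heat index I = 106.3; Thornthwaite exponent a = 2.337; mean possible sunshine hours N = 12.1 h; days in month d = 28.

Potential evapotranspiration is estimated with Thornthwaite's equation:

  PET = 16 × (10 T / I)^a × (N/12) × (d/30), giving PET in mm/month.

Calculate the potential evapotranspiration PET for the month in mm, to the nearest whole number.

127 mm

10T/I = 10 × 26.5 / 106.3 = 2.4929
(10T/I)^a = 2.4929^2.337 = 8.4547
Uncorrected PET = 16 × 8.4547 = 135.275 mm
Correction = (N/12)(d/30) = (12.1/12)(28/30) = 0.9411
PET = 135.275 × 0.9411 = 127.307 mm/month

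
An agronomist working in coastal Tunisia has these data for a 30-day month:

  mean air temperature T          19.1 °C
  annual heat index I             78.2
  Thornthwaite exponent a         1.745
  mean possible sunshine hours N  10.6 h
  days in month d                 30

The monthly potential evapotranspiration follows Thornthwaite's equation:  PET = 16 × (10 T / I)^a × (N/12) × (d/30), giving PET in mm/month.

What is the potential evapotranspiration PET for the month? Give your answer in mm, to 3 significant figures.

10T/I = 10 × 19.1 / 78.2 = 2.4425
(10T/I)^a = 2.4425^1.745 = 4.7509
Uncorrected PET = 16 × 4.7509 = 76.014 mm
Correction = (N/12)(d/30) = (10.6/12)(30/30) = 0.8833
PET = 76.014 × 0.8833 = 67.143 mm/month

67.1 mm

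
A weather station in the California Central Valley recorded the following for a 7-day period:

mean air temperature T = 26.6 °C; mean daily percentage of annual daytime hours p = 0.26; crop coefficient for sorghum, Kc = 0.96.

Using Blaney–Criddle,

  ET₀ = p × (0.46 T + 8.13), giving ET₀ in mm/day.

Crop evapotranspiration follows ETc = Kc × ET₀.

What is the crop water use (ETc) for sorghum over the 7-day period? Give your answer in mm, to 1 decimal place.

35.6 mm

ET₀ = 0.26 × (0.46 × 26.6 + 8.13) = 0.26 × 20.366 = 5.2952 mm/d
ETc = Kc × ET₀ = 0.96 × 5.2952 = 5.0834 mm/d
Over 7 days: 5.0834 × 7 = 35.584 mm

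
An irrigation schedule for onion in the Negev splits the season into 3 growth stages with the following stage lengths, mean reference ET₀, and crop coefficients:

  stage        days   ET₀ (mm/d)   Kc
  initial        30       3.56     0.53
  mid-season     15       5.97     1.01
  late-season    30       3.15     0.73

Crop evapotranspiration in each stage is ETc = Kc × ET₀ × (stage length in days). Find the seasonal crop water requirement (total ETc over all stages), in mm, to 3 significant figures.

initial: 0.53 × 3.56 × 30 = 56.60 mm
mid-season: 1.01 × 5.97 × 15 = 90.45 mm
late-season: 0.73 × 3.15 × 30 = 68.99 mm
Seasonal total = 216.04 mm

216 mm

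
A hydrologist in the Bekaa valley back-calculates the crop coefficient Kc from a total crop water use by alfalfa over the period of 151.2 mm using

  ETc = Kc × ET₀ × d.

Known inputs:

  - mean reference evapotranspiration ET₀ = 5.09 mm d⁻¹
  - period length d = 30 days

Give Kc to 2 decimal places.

ETc = Kc × ET₀ × d  ⇒  Kc = ETc / (ET₀ × d)
Kc = 151.2 / (5.09 × 30) = 151.2 / 152.70 = 0.9902

0.99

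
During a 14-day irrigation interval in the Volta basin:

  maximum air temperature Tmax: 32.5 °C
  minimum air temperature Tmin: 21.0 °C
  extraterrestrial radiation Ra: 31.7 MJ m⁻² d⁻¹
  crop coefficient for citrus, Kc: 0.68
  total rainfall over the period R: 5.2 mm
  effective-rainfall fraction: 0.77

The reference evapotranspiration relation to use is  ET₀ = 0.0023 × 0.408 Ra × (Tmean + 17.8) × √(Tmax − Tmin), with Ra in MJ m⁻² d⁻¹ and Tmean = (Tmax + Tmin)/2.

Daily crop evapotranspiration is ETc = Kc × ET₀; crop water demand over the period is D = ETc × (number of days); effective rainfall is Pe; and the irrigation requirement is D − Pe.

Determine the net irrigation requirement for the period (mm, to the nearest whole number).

39 mm

Tmean = (32.5 + 21.0)/2 = 26.75 °C
0.408 Ra = 0.408 × 31.7 = 12.9336 mm/d equivalent
ET₀ = 0.0023 × 12.9336 × (26.75 + 17.8) × √11.5 = 0.0023 × 12.9336 × 44.55 × 3.3912 = 4.4942 mm/d
ETc = Kc × ET₀ = 0.68 × 4.4942 = 3.0561 mm/d
Crop demand D = ETc × 14 d = 3.0561 × 14 = 42.785 mm
Pe = 0.77 × 5.2 = 4.004 mm
D − Pe = 42.785 − 4.004 = 38.781 mm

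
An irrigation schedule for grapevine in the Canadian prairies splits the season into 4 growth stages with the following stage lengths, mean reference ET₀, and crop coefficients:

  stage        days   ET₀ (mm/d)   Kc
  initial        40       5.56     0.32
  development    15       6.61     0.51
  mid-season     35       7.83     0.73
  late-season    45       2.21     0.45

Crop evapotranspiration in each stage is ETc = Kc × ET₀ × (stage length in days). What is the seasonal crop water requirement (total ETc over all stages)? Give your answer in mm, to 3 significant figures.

367 mm

initial: 0.32 × 5.56 × 40 = 71.17 mm
development: 0.51 × 6.61 × 15 = 50.57 mm
mid-season: 0.73 × 7.83 × 35 = 200.06 mm
late-season: 0.45 × 2.21 × 45 = 44.75 mm
Seasonal total = 366.55 mm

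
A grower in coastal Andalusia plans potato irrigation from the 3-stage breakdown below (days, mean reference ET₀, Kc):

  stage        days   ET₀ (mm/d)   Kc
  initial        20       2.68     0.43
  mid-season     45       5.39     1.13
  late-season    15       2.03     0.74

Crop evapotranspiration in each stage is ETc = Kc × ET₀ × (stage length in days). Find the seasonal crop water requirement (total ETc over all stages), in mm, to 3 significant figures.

320 mm

initial: 0.43 × 2.68 × 20 = 23.05 mm
mid-season: 1.13 × 5.39 × 45 = 274.08 mm
late-season: 0.74 × 2.03 × 15 = 22.53 mm
Seasonal total = 319.66 mm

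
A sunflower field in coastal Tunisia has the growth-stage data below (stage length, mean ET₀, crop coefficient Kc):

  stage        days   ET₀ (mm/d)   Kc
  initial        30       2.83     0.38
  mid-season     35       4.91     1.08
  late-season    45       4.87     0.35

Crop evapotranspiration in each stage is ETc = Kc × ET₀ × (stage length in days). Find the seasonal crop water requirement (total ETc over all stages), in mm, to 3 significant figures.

initial: 0.38 × 2.83 × 30 = 32.26 mm
mid-season: 1.08 × 4.91 × 35 = 185.60 mm
late-season: 0.35 × 4.87 × 45 = 76.70 mm
Seasonal total = 294.56 mm

295 mm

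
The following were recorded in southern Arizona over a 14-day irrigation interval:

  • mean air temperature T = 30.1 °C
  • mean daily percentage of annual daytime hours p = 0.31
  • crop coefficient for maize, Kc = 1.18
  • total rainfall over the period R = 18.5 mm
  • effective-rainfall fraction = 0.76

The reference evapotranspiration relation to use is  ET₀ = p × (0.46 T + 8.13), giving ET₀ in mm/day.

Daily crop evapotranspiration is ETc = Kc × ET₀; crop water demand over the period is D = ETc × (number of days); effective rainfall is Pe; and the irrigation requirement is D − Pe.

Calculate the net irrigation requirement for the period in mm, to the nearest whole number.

ET₀ = 0.31 × (0.46 × 30.1 + 8.13) = 0.31 × 21.976 = 6.8126 mm/d
ETc = Kc × ET₀ = 1.18 × 6.8126 = 8.0389 mm/d
Crop demand D = ETc × 14 d = 8.0389 × 14 = 112.545 mm
Pe = 0.76 × 18.5 = 14.060 mm
D − Pe = 112.545 − 14.060 = 98.485 mm

98 mm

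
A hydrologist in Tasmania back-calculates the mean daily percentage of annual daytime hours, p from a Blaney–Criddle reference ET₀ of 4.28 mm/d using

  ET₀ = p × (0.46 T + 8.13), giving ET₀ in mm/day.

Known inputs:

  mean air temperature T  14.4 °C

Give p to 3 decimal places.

p = ET₀ / (0.46 T + 8.13) = 4.28 / (0.46 × 14.4 + 8.13) = 4.28 / 14.754 = 0.2901

0.290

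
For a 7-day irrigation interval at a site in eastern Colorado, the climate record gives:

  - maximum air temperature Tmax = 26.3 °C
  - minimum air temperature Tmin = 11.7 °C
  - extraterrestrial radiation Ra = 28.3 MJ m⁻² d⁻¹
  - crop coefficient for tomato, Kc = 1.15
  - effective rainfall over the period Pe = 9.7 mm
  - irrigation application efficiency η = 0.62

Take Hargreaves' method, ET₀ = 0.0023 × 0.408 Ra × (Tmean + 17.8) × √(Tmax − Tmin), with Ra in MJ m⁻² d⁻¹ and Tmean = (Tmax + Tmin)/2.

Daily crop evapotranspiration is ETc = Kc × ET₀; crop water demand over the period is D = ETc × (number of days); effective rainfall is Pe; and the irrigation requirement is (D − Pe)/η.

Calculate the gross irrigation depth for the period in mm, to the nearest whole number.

33 mm

Tmean = (26.3 + 11.7)/2 = 19.00 °C
0.408 Ra = 0.408 × 28.3 = 11.5464 mm/d equivalent
ET₀ = 0.0023 × 11.5464 × (19.00 + 17.8) × √14.6 = 0.0023 × 11.5464 × 36.80 × 3.8210 = 3.7342 mm/d
ETc = Kc × ET₀ = 1.15 × 3.7342 = 4.2943 mm/d
Crop demand D = ETc × 7 d = 4.2943 × 7 = 30.060 mm
D − Pe = 30.060 − 9.7 = 20.360 mm
Gross irrigation = 20.360 / 0.62 = 32.839 mm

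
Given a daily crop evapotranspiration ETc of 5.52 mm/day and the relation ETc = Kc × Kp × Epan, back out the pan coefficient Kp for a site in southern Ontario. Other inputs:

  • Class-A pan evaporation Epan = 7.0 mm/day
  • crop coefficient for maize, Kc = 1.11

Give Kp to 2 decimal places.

ETc = Kc × Kp × Epan  ⇒  Kp = ETc / (Kc × Epan)
Kp = 5.52 / (1.11 × 7.0) = 5.52 / 7.770 = 0.7104

0.71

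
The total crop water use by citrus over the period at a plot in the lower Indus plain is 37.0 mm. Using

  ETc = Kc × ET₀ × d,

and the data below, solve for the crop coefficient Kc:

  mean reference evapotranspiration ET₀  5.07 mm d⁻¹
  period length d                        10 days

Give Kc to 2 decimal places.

0.73

ETc = Kc × ET₀ × d  ⇒  Kc = ETc / (ET₀ × d)
Kc = 37.0 / (5.07 × 10) = 37.0 / 50.70 = 0.7298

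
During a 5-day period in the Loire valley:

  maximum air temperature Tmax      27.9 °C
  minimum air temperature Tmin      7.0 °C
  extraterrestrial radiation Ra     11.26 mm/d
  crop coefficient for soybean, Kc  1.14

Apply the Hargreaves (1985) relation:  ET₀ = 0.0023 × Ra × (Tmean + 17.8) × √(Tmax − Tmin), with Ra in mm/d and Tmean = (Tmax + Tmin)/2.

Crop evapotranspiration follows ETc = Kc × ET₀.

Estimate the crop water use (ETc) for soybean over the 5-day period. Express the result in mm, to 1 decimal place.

23.8 mm

Tmean = (27.9 + 7.0)/2 = 17.45 °C
ET₀ = 0.0023 × 11.26 × (17.45 + 17.8) × √20.9 = 0.0023 × 11.26 × 35.25 × 4.5717 = 4.1735 mm/d
ETc = Kc × ET₀ = 1.14 × 4.1735 = 4.7578 mm/d
Over 5 days: 4.7578 × 5 = 23.789 mm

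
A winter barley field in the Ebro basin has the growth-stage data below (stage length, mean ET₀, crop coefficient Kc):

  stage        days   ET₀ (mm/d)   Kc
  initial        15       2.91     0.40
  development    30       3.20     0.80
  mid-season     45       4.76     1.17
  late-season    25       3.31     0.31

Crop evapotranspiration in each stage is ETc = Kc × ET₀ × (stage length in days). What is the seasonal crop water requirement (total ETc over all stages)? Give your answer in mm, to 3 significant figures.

initial: 0.40 × 2.91 × 15 = 17.46 mm
development: 0.80 × 3.20 × 30 = 76.80 mm
mid-season: 1.17 × 4.76 × 45 = 250.61 mm
late-season: 0.31 × 3.31 × 25 = 25.65 mm
Seasonal total = 370.52 mm

371 mm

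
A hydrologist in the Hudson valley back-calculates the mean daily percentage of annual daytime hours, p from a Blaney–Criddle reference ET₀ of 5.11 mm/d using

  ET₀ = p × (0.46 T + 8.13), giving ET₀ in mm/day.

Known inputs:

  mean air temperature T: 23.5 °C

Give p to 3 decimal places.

p = ET₀ / (0.46 T + 8.13) = 5.11 / (0.46 × 23.5 + 8.13) = 5.11 / 18.940 = 0.2698

0.270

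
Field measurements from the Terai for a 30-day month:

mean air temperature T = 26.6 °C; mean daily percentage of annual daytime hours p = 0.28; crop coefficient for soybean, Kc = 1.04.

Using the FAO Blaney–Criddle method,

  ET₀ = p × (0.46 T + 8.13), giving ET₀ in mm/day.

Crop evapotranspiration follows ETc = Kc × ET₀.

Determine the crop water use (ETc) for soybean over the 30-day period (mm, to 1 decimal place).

177.9 mm

ET₀ = 0.28 × (0.46 × 26.6 + 8.13) = 0.28 × 20.366 = 5.7025 mm/d
ETc = Kc × ET₀ = 1.04 × 5.7025 = 5.9306 mm/d
Over 30 days: 5.9306 × 30 = 177.918 mm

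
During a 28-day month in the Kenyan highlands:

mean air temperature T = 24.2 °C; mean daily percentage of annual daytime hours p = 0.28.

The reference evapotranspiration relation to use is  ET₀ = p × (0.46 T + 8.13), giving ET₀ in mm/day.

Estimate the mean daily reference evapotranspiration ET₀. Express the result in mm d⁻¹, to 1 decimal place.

5.4 mm d⁻¹

ET₀ = 0.28 × (0.46 × 24.2 + 8.13) = 0.28 × 19.262 = 5.3934 mm/d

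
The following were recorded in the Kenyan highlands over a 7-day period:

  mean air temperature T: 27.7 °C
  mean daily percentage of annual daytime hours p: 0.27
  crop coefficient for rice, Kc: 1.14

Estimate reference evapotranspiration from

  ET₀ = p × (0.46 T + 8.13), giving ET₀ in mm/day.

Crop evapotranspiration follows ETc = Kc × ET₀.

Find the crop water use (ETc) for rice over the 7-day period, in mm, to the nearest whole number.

45 mm

ET₀ = 0.27 × (0.46 × 27.7 + 8.13) = 0.27 × 20.872 = 5.6354 mm/d
ETc = Kc × ET₀ = 1.14 × 5.6354 = 6.4244 mm/d
Over 7 days: 6.4244 × 7 = 44.971 mm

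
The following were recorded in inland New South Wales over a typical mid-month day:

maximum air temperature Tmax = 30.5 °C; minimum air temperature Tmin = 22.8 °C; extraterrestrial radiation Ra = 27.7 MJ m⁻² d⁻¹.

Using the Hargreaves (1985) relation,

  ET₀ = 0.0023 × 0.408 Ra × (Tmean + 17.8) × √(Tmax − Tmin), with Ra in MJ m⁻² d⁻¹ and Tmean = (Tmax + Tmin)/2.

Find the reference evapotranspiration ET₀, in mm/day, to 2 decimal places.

3.21 mm/day

Tmean = (30.5 + 22.8)/2 = 26.65 °C
0.408 Ra = 0.408 × 27.7 = 11.3016 mm/d equivalent
ET₀ = 0.0023 × 11.3016 × (26.65 + 17.8) × √7.7 = 0.0023 × 11.3016 × 44.45 × 2.7749 = 3.2062 mm/d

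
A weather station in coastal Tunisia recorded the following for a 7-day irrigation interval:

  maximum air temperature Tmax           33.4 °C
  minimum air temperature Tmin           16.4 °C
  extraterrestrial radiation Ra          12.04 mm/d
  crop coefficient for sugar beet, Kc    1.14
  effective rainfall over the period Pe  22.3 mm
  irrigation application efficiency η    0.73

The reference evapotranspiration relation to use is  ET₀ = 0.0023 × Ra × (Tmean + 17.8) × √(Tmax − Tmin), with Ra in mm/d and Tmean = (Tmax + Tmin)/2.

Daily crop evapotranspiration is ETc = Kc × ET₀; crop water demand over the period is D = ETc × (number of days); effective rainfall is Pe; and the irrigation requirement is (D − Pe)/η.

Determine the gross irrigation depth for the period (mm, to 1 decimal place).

22.7 mm

Tmean = (33.4 + 16.4)/2 = 24.90 °C
ET₀ = 0.0023 × 12.04 × (24.90 + 17.8) × √17.0 = 0.0023 × 12.04 × 42.70 × 4.1231 = 4.8754 mm/d
ETc = Kc × ET₀ = 1.14 × 4.8754 = 5.5580 mm/d
Crop demand D = ETc × 7 d = 5.5580 × 7 = 38.906 mm
D − Pe = 38.906 − 22.3 = 16.606 mm
Gross irrigation = 16.606 / 0.73 = 22.748 mm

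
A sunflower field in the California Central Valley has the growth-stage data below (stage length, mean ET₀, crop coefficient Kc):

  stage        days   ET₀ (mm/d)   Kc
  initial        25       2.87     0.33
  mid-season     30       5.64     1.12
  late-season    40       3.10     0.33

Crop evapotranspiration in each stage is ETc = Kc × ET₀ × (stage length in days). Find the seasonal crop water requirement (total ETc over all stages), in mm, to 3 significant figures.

initial: 0.33 × 2.87 × 25 = 23.68 mm
mid-season: 1.12 × 5.64 × 30 = 189.50 mm
late-season: 0.33 × 3.10 × 40 = 40.92 mm
Seasonal total = 254.10 mm

254 mm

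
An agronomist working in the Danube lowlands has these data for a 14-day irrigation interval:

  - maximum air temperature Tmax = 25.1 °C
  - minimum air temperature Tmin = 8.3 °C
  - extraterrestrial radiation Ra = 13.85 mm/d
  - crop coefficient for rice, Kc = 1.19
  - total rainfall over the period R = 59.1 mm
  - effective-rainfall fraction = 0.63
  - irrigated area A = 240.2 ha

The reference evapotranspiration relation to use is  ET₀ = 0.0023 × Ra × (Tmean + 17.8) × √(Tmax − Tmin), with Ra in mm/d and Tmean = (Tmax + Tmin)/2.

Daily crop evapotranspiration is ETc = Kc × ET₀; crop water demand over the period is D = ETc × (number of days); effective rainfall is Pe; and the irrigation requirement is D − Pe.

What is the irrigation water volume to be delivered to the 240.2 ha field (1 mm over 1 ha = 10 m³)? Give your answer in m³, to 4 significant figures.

90830 m³

Tmean = (25.1 + 8.3)/2 = 16.70 °C
ET₀ = 0.0023 × 13.85 × (16.70 + 17.8) × √16.8 = 0.0023 × 13.85 × 34.50 × 4.0988 = 4.5046 mm/d
ETc = Kc × ET₀ = 1.19 × 4.5046 = 5.3605 mm/d
Crop demand D = ETc × 14 d = 5.3605 × 14 = 75.047 mm
Pe = 0.63 × 59.1 = 37.233 mm
D − Pe = 75.047 − 37.233 = 37.814 mm
Volume = 37.814 mm × 240.2 ha × 10 = 90829.2 m³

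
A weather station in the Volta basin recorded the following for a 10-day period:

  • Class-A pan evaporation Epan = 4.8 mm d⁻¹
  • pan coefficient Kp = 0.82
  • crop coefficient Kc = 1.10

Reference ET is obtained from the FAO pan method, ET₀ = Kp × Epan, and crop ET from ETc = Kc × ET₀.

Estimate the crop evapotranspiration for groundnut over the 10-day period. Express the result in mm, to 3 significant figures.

ET₀ = 0.82 × 4.8 = 3.9360 mm/d
ETc = Kc × ET₀ = 1.10 × 3.9360 = 4.3296 mm/d
Over 10 days: 4.3296 × 10 = 43.296 mm

43.3 mm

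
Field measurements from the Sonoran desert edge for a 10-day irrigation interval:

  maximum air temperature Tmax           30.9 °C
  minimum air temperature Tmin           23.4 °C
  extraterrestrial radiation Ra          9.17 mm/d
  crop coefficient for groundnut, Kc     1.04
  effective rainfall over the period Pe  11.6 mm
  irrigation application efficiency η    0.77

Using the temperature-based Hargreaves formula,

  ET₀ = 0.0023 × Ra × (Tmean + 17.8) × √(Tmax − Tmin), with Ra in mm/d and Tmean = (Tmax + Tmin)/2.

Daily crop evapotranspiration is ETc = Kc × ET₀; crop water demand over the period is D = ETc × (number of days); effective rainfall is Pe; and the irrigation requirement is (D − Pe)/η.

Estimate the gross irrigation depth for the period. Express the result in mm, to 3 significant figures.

20.0 mm

Tmean = (30.9 + 23.4)/2 = 27.15 °C
ET₀ = 0.0023 × 9.17 × (27.15 + 17.8) × √7.5 = 0.0023 × 9.17 × 44.95 × 2.7386 = 2.5963 mm/d
ETc = Kc × ET₀ = 1.04 × 2.5963 = 2.7002 mm/d
Crop demand D = ETc × 10 d = 2.7002 × 10 = 27.002 mm
D − Pe = 27.002 − 11.6 = 15.402 mm
Gross irrigation = 15.402 / 0.77 = 20.003 mm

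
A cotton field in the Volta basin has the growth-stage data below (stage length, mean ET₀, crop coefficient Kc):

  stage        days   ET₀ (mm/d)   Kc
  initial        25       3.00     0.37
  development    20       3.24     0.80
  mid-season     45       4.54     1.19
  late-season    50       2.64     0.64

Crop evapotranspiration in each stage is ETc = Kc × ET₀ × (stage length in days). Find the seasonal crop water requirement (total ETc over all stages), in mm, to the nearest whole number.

initial: 0.37 × 3.00 × 25 = 27.75 mm
development: 0.80 × 3.24 × 20 = 51.84 mm
mid-season: 1.19 × 4.54 × 45 = 243.12 mm
late-season: 0.64 × 2.64 × 50 = 84.48 mm
Seasonal total = 407.19 mm

407 mm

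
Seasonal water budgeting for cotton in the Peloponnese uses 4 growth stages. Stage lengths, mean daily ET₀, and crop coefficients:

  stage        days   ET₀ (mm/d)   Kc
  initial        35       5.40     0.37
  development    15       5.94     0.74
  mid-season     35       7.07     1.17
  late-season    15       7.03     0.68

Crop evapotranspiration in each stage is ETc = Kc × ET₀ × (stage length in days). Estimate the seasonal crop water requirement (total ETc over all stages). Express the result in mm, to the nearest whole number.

initial: 0.37 × 5.40 × 35 = 69.93 mm
development: 0.74 × 5.94 × 15 = 65.93 mm
mid-season: 1.17 × 7.07 × 35 = 289.52 mm
late-season: 0.68 × 7.03 × 15 = 71.71 mm
Seasonal total = 497.09 mm

497 mm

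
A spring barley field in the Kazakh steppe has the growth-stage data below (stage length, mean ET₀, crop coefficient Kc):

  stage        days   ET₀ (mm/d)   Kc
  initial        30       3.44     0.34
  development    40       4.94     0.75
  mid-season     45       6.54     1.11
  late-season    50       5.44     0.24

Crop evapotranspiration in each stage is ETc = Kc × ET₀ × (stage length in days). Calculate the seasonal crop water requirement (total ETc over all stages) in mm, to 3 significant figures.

575 mm

initial: 0.34 × 3.44 × 30 = 35.09 mm
development: 0.75 × 4.94 × 40 = 148.20 mm
mid-season: 1.11 × 6.54 × 45 = 326.67 mm
late-season: 0.24 × 5.44 × 50 = 65.28 mm
Seasonal total = 575.24 mm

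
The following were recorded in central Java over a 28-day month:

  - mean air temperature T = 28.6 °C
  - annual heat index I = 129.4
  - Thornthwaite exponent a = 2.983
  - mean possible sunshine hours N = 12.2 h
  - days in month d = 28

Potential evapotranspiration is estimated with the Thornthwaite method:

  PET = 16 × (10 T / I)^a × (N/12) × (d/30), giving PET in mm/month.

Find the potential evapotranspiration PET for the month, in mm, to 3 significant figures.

162 mm

10T/I = 10 × 28.6 / 129.4 = 2.2102
(10T/I)^a = 2.2102^2.983 = 10.6522
Uncorrected PET = 16 × 10.6522 = 170.435 mm
Correction = (N/12)(d/30) = (12.2/12)(28/30) = 0.9489
PET = 170.435 × 0.9489 = 161.726 mm/month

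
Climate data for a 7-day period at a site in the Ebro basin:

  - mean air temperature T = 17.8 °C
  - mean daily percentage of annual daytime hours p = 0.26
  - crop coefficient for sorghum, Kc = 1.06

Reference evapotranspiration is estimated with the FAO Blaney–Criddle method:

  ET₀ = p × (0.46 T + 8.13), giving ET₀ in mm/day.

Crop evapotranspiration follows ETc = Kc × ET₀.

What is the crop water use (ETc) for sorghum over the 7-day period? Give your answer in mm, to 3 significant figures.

31.5 mm

ET₀ = 0.26 × (0.46 × 17.8 + 8.13) = 0.26 × 16.318 = 4.2427 mm/d
ETc = Kc × ET₀ = 1.06 × 4.2427 = 4.4973 mm/d
Over 7 days: 4.4973 × 7 = 31.481 mm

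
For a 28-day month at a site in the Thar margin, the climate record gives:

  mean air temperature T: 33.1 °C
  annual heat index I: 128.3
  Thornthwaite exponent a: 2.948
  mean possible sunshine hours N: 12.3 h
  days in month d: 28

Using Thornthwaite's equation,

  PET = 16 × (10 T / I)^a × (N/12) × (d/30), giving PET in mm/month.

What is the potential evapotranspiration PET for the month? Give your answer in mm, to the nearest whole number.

250 mm

10T/I = 10 × 33.1 / 128.3 = 2.5799
(10T/I)^a = 2.5799^2.948 = 16.3458
Uncorrected PET = 16 × 16.3458 = 261.533 mm
Correction = (N/12)(d/30) = (12.3/12)(28/30) = 0.9567
PET = 261.533 × 0.9567 = 250.209 mm/month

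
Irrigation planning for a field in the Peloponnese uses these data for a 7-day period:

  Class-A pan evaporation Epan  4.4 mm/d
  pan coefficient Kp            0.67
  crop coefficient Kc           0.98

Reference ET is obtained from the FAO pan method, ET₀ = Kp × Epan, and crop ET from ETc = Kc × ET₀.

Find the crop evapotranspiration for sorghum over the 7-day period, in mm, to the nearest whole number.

ET₀ = 0.67 × 4.4 = 2.9480 mm/d
ETc = Kc × ET₀ = 0.98 × 2.9480 = 2.8890 mm/d
Over 7 days: 2.8890 × 7 = 20.223 mm

20 mm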